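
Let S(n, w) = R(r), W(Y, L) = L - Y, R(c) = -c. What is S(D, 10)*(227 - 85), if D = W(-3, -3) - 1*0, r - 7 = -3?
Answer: -568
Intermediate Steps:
r = 4 (r = 7 - 3 = 4)
D = 0 (D = (-3 - 1*(-3)) - 1*0 = (-3 + 3) + 0 = 0 + 0 = 0)
S(n, w) = -4 (S(n, w) = -1*4 = -4)
S(D, 10)*(227 - 85) = -4*(227 - 85) = -4*142 = -568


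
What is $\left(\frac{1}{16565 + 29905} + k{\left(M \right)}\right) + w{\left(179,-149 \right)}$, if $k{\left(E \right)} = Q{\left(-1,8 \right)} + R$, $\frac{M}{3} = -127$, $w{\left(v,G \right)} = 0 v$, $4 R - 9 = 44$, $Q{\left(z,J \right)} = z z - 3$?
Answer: $\frac{1045577}{92940} \approx 11.25$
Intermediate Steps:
$Q{\left(z,J \right)} = -3 + z^{2}$ ($Q{\left(z,J \right)} = z^{2} - 3 = -3 + z^{2}$)
$R = \frac{53}{4}$ ($R = \frac{9}{4} + \frac{1}{4} \cdot 44 = \frac{9}{4} + 11 = \frac{53}{4} \approx 13.25$)
$w{\left(v,G \right)} = 0$
$M = -381$ ($M = 3 \left(-127\right) = -381$)
$k{\left(E \right)} = \frac{45}{4}$ ($k{\left(E \right)} = \left(-3 + \left(-1\right)^{2}\right) + \frac{53}{4} = \left(-3 + 1\right) + \frac{53}{4} = -2 + \frac{53}{4} = \frac{45}{4}$)
$\left(\frac{1}{16565 + 29905} + k{\left(M \right)}\right) + w{\left(179,-149 \right)} = \left(\frac{1}{16565 + 29905} + \frac{45}{4}\right) + 0 = \left(\frac{1}{46470} + \frac{45}{4}\right) + 0 = \frac{1045577}{92940} + 0 = \frac{1045577}{92940}$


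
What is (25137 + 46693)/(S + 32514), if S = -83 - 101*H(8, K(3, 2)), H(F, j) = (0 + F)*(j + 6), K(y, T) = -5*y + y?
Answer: 6530/3389 ≈ 1.9268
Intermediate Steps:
K(y, T) = -4*y
H(F, j) = F*(6 + j)
S = 4765 (S = -83 - 808*(6 - 4*3) = -83 - 808*(6 - 12) = -83 - 808*(-6) = -83 - 101*(-48) = -83 + 4848 = 4765)
(25137 + 46693)/(S + 32514) = (25137 + 46693)/(4765 + 32514) = 71830/37279 = 71830*(1/37279) = 6530/3389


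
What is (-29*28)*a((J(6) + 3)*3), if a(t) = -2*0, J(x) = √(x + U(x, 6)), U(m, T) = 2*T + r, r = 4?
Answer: 0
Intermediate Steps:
U(m, T) = 4 + 2*T (U(m, T) = 2*T + 4 = 4 + 2*T)
J(x) = √(16 + x) (J(x) = √(x + (4 + 2*6)) = √(x + (4 + 12)) = √(x + 16) = √(16 + x))
a(t) = 0
(-29*28)*a((J(6) + 3)*3) = -29*28*0 = -812*0 = 0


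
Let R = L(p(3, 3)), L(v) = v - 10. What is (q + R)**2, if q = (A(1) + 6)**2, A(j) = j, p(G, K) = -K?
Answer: 1296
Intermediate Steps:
L(v) = -10 + v
q = 49 (q = (1 + 6)**2 = 7**2 = 49)
R = -13 (R = -10 - 1*3 = -10 - 3 = -13)
(q + R)**2 = (49 - 13)**2 = 36**2 = 1296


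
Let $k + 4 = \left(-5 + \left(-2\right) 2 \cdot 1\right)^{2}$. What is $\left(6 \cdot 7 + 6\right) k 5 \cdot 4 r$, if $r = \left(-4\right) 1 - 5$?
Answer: $-665280$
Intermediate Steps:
$r = -9$ ($r = -4 - 5 = -9$)
$k = 77$ ($k = -4 + \left(-5 + \left(-2\right) 2 \cdot 1\right)^{2} = -4 + \left(-5 - 4\right)^{2} = -4 + \left(-9\right)^{2} = -4 + 81 = 77$)
$\left(6 \cdot 7 + 6\right) k 5 \cdot 4 r = \left(6 \cdot 7 + 6\right) 77 \cdot 5 \cdot 4 \left(-9\right) = \left(42 + 6\right) 77 \cdot 20 \left(-9\right) = 48 \cdot 77 \left(-180\right) = 3696 \left(-180\right) = -665280$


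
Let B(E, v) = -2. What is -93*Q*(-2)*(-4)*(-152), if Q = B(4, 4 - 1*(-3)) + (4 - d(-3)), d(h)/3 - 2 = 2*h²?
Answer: -6559104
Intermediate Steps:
d(h) = 6 + 6*h² (d(h) = 6 + 3*(2*h²) = 6 + 6*h²)
Q = -58 (Q = -2 + (4 - (6 + 6*(-3)²)) = -2 + (4 - (6 + 6*9)) = -2 + (4 - (6 + 54)) = -2 + (4 - 1*60) = -2 + (4 - 60) = -2 - 56 = -58)
-93*Q*(-2)*(-4)*(-152) = -93*(-58*(-2))*(-4)*(-152) = -10788*(-4)*(-152) = -93*(-464)*(-152) = 43152*(-152) = -6559104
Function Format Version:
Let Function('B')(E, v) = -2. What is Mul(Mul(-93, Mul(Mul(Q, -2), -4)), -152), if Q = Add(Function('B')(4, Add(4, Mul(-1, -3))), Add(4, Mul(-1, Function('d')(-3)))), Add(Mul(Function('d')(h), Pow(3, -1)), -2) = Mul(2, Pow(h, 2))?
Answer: -6559104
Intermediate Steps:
Function('d')(h) = Add(6, Mul(6, Pow(h, 2))) (Function('d')(h) = Add(6, Mul(3, Mul(2, Pow(h, 2)))) = Add(6, Mul(6, Pow(h, 2))))
Q = -58 (Q = Add(-2, Add(4, Mul(-1, Add(6, Mul(6, Pow(-3, 2)))))) = Add(-2, Add(4, Mul(-1, Add(6, Mul(6, 9))))) = Add(-2, Add(4, Mul(-1, Add(6, 54)))) = Add(-2, Add(4, Mul(-1, 60))) = Add(-2, Add(4, -60)) = Add(-2, -56) = -58)
Mul(Mul(-93, Mul(Mul(Q, -2), -4)), -152) = Mul(Mul(-93, Mul(Mul(-58, -2), -4)), -152) = Mul(Mul(-93, Mul(116, -4)), -152) = Mul(Mul(-93, -464), -152) = Mul(43152, -152) = -6559104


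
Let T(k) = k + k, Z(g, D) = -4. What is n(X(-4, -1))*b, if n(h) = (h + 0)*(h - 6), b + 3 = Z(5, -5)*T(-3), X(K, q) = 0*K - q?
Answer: -105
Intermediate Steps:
T(k) = 2*k
X(K, q) = -q (X(K, q) = 0 - q = -q)
b = 21 (b = -3 - 8*(-3) = -3 - 4*(-6) = -3 + 24 = 21)
n(h) = h*(-6 + h)
n(X(-4, -1))*b = ((-1*(-1))*(-6 - 1*(-1)))*21 = (1*(-6 + 1))*21 = (1*(-5))*21 = -5*21 = -105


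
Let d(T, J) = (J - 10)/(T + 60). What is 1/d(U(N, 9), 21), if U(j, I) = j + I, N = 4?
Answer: 73/11 ≈ 6.6364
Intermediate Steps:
U(j, I) = I + j
d(T, J) = (-10 + J)/(60 + T)
1/d(U(N, 9), 21) = 1/((-10 + 21)/(60 + (9 + 4))) = 1/(11/(60 + 13)) = 1/(11/73) = 73/11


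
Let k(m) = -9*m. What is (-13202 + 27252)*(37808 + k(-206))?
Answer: 557251100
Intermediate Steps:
(-13202 + 27252)*(37808 + k(-206)) = (-13202 + 27252)*(37808 - 9*(-206)) = 14050*(37808 + 1854) = 14050*39662 = 557251100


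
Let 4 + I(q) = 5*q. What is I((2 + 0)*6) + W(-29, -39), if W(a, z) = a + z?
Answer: -12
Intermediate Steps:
I(q) = -4 + 5*q
I((2 + 0)*6) + W(-29, -39) = (-4 + 5*((2 + 0)*6)) + (-29 - 39) = (-4 + 5*(2*6)) - 68 = (-4 + 5*12) - 68 = (-4 + 60) - 68 = 56 - 68 = -12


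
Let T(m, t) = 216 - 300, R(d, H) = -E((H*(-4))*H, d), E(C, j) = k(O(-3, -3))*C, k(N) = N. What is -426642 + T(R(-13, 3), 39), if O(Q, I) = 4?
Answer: -426726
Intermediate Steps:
E(C, j) = 4*C
R(d, H) = 16*H² (R(d, H) = -4*(H*(-4))*H = -4*(-4*H)*H = -4*(-4*H²) = -(-16)*H² = 16*H²)
T(m, t) = -84
-426642 + T(R(-13, 3), 39) = -426642 - 84 = -426726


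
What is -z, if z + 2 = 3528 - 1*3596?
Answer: 70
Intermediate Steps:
z = -70 (z = -2 + (3528 - 1*3596) = -2 + (3528 - 3596) = -2 - 68 = -70)
-z = -1*(-70) = 70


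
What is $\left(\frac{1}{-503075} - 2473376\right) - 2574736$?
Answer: $- \frac{2539578944401}{503075} \approx -5.0481 \cdot 10^{6}$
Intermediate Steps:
$\left(\frac{1}{-503075} - 2473376\right) - 2574736 = \left(- \frac{1}{503075} - 2473376\right) - 2574736 = - \frac{1244293631201}{503075} - 2574736 = - \frac{2539578944401}{503075}$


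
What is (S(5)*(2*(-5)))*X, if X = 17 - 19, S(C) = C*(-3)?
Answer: -300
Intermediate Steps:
S(C) = -3*C
X = -2
(S(5)*(2*(-5)))*X = ((-3*5)*(2*(-5)))*(-2) = -15*(-10)*(-2) = 150*(-2) = -300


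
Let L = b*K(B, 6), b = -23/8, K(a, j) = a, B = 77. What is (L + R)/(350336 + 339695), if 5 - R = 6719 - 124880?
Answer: 943557/5520248 ≈ 0.17093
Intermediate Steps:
R = 118166 (R = 5 - (6719 - 124880) = 5 - 1*(-118161) = 5 + 118161 = 118166)
b = -23/8 (b = -23*⅛ = -23/8 ≈ -2.8750)
L = -1771/8 (L = -23/8*77 = -1771/8 ≈ -221.38)
(L + R)/(350336 + 339695) = (-1771/8 + 118166)/(350336 + 339695) = (943557/8)/690031 = (943557/8)*(1/690031) = 943557/5520248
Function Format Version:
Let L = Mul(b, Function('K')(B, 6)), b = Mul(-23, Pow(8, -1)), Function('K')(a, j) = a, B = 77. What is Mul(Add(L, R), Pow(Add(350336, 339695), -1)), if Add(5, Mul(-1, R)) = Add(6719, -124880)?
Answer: Rational(943557, 5520248) ≈ 0.17093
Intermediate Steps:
R = 118166 (R = Add(5, Mul(-1, Add(6719, -124880))) = Add(5, Mul(-1, -118161)) = Add(5, 118161) = 118166)
b = Rational(-23, 8) (b = Mul(-23, Rational(1, 8)) = Rational(-23, 8) ≈ -2.8750)
L = Rational(-1771, 8) (L = Mul(Rational(-23, 8), 77) = Rational(-1771, 8) ≈ -221.38)
Mul(Add(L, R), Pow(Add(350336, 339695), -1)) = Mul(Add(Rational(-1771, 8), 118166), Pow(Add(350336, 339695), -1)) = Mul(Rational(943557, 8), Pow(690031, -1)) = Mul(Rational(943557, 8), Rational(1, 690031)) = Rational(943557, 5520248)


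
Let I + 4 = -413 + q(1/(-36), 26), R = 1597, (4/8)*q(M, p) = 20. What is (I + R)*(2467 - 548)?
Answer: 2341180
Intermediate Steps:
q(M, p) = 40 (q(M, p) = 2*20 = 40)
I = -377 (I = -4 + (-413 + 40) = -4 - 373 = -377)
(I + R)*(2467 - 548) = (-377 + 1597)*(2467 - 548) = 1220*1919 = 2341180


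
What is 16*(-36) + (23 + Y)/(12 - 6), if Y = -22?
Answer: -3455/6 ≈ -575.83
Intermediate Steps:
16*(-36) + (23 + Y)/(12 - 6) = 16*(-36) + (23 - 22)/(12 - 6) = -576 + 1/6 = -3455/6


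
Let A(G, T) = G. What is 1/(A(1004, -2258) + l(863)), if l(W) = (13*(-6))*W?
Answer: -1/66310 ≈ -1.5081e-5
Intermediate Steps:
l(W) = -78*W
1/(A(1004, -2258) + l(863)) = 1/(1004 - 78*863) = 1/(1004 - 67314) = 1/(-66310) = -1/66310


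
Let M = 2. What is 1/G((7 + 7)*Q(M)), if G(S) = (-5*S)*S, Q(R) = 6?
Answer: -1/35280 ≈ -2.8345e-5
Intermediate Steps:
G(S) = -5*S²
1/G((7 + 7)*Q(M)) = 1/(-5*36*(7 + 7)²) = 1/(-5*(14*6)²) = 1/(-5*84²) = 1/(-5*7056) = 1/(-35280) = -1/35280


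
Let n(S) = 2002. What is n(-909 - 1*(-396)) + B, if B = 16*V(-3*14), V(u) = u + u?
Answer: 658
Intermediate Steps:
V(u) = 2*u
B = -1344 (B = 16*(2*(-3*14)) = 16*(2*(-42)) = 16*(-84) = -1344)
n(-909 - 1*(-396)) + B = 2002 - 1344 = 658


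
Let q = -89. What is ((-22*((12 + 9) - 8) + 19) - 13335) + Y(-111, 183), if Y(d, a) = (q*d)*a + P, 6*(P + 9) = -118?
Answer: 5382679/3 ≈ 1.7942e+6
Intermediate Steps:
P = -86/3 (P = -9 + (1/6)*(-118) = -9 - 59/3 = -86/3 ≈ -28.667)
Y(d, a) = -86/3 - 89*a*d (Y(d, a) = (-89*d)*a - 86/3 = -89*a*d - 86/3 = -86/3 - 89*a*d)
((-22*((12 + 9) - 8) + 19) - 13335) + Y(-111, 183) = ((-22*((12 + 9) - 8) + 19) - 13335) + (-86/3 - 89*183*(-111)) = ((-22*(21 - 8) + 19) - 13335) + (-86/3 + 1807857) = ((-22*13 + 19) - 13335) + 5423485/3 = ((-286 + 19) - 13335) + 5423485/3 = (-267 - 13335) + 5423485/3 = -13602 + 5423485/3 = 5382679/3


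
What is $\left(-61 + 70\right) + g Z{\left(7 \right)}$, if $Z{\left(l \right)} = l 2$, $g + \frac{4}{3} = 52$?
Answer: $\frac{2155}{3} \approx 718.33$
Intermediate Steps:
$g = \frac{152}{3}$ ($g = - \frac{4}{3} + 52 = \frac{152}{3} \approx 50.667$)
$Z{\left(l \right)} = 2 l$
$\left(-61 + 70\right) + g Z{\left(7 \right)} = \left(-61 + 70\right) + \frac{152 \cdot 2 \cdot 7}{3} = 9 + \frac{152}{3} \cdot 14 = 9 + \frac{2128}{3} = \frac{2155}{3}$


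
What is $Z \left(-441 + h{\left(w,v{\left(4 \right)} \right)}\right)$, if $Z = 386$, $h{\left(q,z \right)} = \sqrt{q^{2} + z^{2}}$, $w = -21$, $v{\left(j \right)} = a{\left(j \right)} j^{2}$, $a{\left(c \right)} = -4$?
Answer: $-170226 + 386 \sqrt{4537} \approx -1.4423 \cdot 10^{5}$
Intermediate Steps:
$v{\left(j \right)} = - 4 j^{2}$
$Z \left(-441 + h{\left(w,v{\left(4 \right)} \right)}\right) = 386 \left(-441 + \sqrt{\left(-21\right)^{2} + \left(- 4 \cdot 4^{2}\right)^{2}}\right) = 386 \left(-441 + \sqrt{441 + \left(\left(-4\right) 16\right)^{2}}\right) = 386 \left(-441 + \sqrt{441 + \left(-64\right)^{2}}\right) = 386 \left(-441 + \sqrt{441 + 4096}\right) = 386 \left(-441 + \sqrt{4537}\right) = -170226 + 386 \sqrt{4537}$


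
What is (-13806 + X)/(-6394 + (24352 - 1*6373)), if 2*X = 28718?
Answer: 79/1655 ≈ 0.047734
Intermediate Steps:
X = 14359 (X = (1/2)*28718 = 14359)
(-13806 + X)/(-6394 + (24352 - 1*6373)) = (-13806 + 14359)/(-6394 + (24352 - 1*6373)) = 553/(-6394 + (24352 - 6373)) = 553/(-6394 + 17979) = 553/11585 = 553*(1/11585) = 79/1655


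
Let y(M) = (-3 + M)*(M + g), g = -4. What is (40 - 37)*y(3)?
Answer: 0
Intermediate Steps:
y(M) = (-4 + M)*(-3 + M) (y(M) = (-3 + M)*(M - 4) = (-3 + M)*(-4 + M) = (-4 + M)*(-3 + M))
(40 - 37)*y(3) = (40 - 37)*(12 + 3² - 7*3) = 3*(12 + 9 - 21) = 3*0 = 0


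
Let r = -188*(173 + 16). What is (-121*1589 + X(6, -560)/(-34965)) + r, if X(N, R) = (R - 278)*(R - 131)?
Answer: -7965641023/34965 ≈ -2.2782e+5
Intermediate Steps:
r = -35532 (r = -188*189 = -35532)
X(N, R) = (-278 + R)*(-131 + R)
(-121*1589 + X(6, -560)/(-34965)) + r = (-121*1589 + (36418 + (-560)**2 - 409*(-560))/(-34965)) - 35532 = (-192269 + (36418 + 313600 + 229040)*(-1/34965)) - 35532 = (-192269 + 579058*(-1/34965)) - 35532 = (-192269 - 579058/34965) - 35532 = -6723264643/34965 - 35532 = -7965641023/34965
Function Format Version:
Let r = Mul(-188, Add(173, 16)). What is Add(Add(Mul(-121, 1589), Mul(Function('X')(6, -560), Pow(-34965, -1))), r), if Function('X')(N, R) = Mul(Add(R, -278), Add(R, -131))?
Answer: Rational(-7965641023, 34965) ≈ -2.2782e+5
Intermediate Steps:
r = -35532 (r = Mul(-188, 189) = -35532)
Function('X')(N, R) = Mul(Add(-278, R), Add(-131, R))
Add(Add(Mul(-121, 1589), Mul(Function('X')(6, -560), Pow(-34965, -1))), r) = Add(Add(Mul(-121, 1589), Mul(Add(36418, Pow(-560, 2), Mul(-409, -560)), Pow(-34965, -1))), -35532) = Add(Add(-192269, Mul(Add(36418, 313600, 229040), Rational(-1, 34965))), -35532) = Add(Add(-192269, Mul(579058, Rational(-1, 34965))), -35532) = Add(Add(-192269, Rational(-579058, 34965)), -35532) = Add(Rational(-6723264643, 34965), -35532) = Rational(-7965641023, 34965)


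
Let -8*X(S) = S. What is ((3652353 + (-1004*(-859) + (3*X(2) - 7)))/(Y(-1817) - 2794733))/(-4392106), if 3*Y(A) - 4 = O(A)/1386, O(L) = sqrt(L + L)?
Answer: 218145268947770443125/593091929855450042958000604 + 37544920875*I*sqrt(3634)/1186183859710900085916001208 ≈ 3.6781e-7 + 1.9081e-15*I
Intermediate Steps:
X(S) = -S/8
O(L) = sqrt(2)*sqrt(L) (O(L) = sqrt(2*L) = sqrt(2)*sqrt(L))
Y(A) = 4/3 + sqrt(2)*sqrt(A)/4158 (Y(A) = 4/3 + ((sqrt(2)*sqrt(A))/1386)/3 = 4/3 + ((sqrt(2)*sqrt(A))*(1/1386))/3 = 4/3 + (sqrt(2)*sqrt(A)/1386)/3 = 4/3 + sqrt(2)*sqrt(A)/4158)
((3652353 + (-1004*(-859) + (3*X(2) - 7)))/(Y(-1817) - 2794733))/(-4392106) = ((3652353 + (-1004*(-859) + (3*(-1/8*2) - 7)))/((4/3 + sqrt(2)*sqrt(-1817)/4158) - 2794733))/(-4392106) = ((3652353 + (862436 + (3*(-1/4) - 7)))/((4/3 + sqrt(2)*(I*sqrt(1817))/4158) - 2794733))*(-1/4392106) = ((3652353 + (862436 + (-3/4 - 7)))/((4/3 + I*sqrt(3634)/4158) - 2794733))*(-1/4392106) = ((3652353 + (862436 - 31/4))/(-8384195/3 + I*sqrt(3634)/4158))*(-1/4392106) = ((3652353 + 3449713/4)/(-8384195/3 + I*sqrt(3634)/4158))*(-1/4392106) = (18059125/(4*(-8384195/3 + I*sqrt(3634)/4158)))*(-1/4392106) = -18059125/(17568424*(-8384195/3 + I*sqrt(3634)/4158))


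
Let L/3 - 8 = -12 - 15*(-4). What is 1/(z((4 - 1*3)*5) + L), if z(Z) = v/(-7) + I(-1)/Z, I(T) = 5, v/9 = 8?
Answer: 7/1111 ≈ 0.0063006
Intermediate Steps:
v = 72 (v = 9*8 = 72)
L = 168 (L = 24 + 3*(-12 - 15*(-4)) = 24 + 3*(-12 + 60) = 24 + 3*48 = 24 + 144 = 168)
z(Z) = -72/7 + 5/Z (z(Z) = 72/(-7) + 5/Z = 72*(-1/7) + 5/Z = -72/7 + 5/Z)
1/(z((4 - 1*3)*5) + L) = 1/((-72/7 + 5/(((4 - 1*3)*5))) + 168) = 1/((-72/7 + 5/(((4 - 3)*5))) + 168) = 1/((-72/7 + 5/((1*5))) + 168) = 1/((-72/7 + 5/5) + 168) = 1/((-72/7 + 5*(1/5)) + 168) = 1/((-72/7 + 1) + 168) = 1/(-65/7 + 168) = 1/(1111/7) = 7/1111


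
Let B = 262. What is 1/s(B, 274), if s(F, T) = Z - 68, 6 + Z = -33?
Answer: -1/107 ≈ -0.0093458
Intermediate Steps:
Z = -39 (Z = -6 - 33 = -39)
s(F, T) = -107 (s(F, T) = -39 - 68 = -107)
1/s(B, 274) = 1/(-107) = -1/107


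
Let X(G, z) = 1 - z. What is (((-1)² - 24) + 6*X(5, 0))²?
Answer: 289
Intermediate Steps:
(((-1)² - 24) + 6*X(5, 0))² = (((-1)² - 24) + 6*(1 - 1*0))² = ((1 - 24) + 6*(1 + 0))² = (-23 + 6*1)² = (-23 + 6)² = (-17)² = 289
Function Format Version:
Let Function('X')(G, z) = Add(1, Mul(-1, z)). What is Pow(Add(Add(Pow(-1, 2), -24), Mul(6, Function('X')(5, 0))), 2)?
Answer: 289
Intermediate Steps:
Pow(Add(Add(Pow(-1, 2), -24), Mul(6, Function('X')(5, 0))), 2) = Pow(Add(Add(Pow(-1, 2), -24), Mul(6, Add(1, Mul(-1, 0)))), 2) = Pow(Add(Add(1, -24), Mul(6, Add(1, 0))), 2) = Pow(Add(-23, Mul(6, 1)), 2) = Pow(Add(-23, 6), 2) = Pow(-17, 2) = 289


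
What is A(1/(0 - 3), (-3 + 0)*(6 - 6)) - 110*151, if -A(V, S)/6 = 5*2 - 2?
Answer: -16658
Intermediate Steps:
A(V, S) = -48 (A(V, S) = -6*(5*2 - 2) = -6*(10 - 2) = -6*8 = -48)
A(1/(0 - 3), (-3 + 0)*(6 - 6)) - 110*151 = -48 - 110*151 = -48 - 16610 = -16658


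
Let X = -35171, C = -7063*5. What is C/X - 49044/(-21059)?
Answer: 2468625109/740666089 ≈ 3.3330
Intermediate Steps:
C = -35315
C/X - 49044/(-21059) = -35315/(-35171) - 49044/(-21059) = -35315*(-1/35171) - 49044*(-1/21059) = 35315/35171 + 49044/21059 = 2468625109/740666089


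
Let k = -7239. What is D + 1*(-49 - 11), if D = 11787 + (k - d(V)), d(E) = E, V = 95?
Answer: 4393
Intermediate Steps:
D = 4453 (D = 11787 + (-7239 - 1*95) = 11787 + (-7239 - 95) = 11787 - 7334 = 4453)
D + 1*(-49 - 11) = 4453 + 1*(-49 - 11) = 4453 + 1*(-60) = 4453 - 60 = 4393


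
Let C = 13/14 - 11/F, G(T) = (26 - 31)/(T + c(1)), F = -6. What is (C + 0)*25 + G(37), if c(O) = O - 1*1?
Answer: 53545/777 ≈ 68.912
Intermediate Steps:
c(O) = -1 + O (c(O) = O - 1 = -1 + O)
G(T) = -5/T (G(T) = (26 - 31)/(T + (-1 + 1)) = -5/(T + 0) = -5/T)
C = 58/21 (C = 13/14 - 11/(-6) = 13*(1/14) - 11*(-⅙) = 13/14 + 11/6 = 58/21 ≈ 2.7619)
(C + 0)*25 + G(37) = (58/21 + 0)*25 - 5/37 = (58/21)*25 - 5*1/37 = 1450/21 - 5/37 = 53545/777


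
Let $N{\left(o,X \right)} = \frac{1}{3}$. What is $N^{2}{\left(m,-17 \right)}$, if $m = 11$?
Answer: $\frac{1}{9} \approx 0.11111$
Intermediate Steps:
$N{\left(o,X \right)} = \frac{1}{3}$
$N^{2}{\left(m,-17 \right)} = \left(\frac{1}{3}\right)^{2} = \frac{1}{9}$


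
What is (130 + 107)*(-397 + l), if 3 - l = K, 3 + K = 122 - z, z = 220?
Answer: -69441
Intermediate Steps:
K = -101 (K = -3 + (122 - 1*220) = -3 + (122 - 220) = -3 - 98 = -101)
l = 104 (l = 3 - 1*(-101) = 3 + 101 = 104)
(130 + 107)*(-397 + l) = (130 + 107)*(-397 + 104) = 237*(-293) = -69441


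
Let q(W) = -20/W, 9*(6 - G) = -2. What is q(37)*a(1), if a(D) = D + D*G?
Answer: -1300/333 ≈ -3.9039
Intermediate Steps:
G = 56/9 (G = 6 - ⅑*(-2) = 6 + 2/9 = 56/9 ≈ 6.2222)
a(D) = 65*D/9 (a(D) = D + D*(56/9) = D + 56*D/9 = 65*D/9)
q(37)*a(1) = (-20/37)*((65/9)*1) = -20*1/37*(65/9) = -20/37*65/9 = -1300/333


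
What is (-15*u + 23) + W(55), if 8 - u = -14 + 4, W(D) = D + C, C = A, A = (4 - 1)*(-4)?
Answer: -204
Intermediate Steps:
A = -12 (A = 3*(-4) = -12)
C = -12
W(D) = -12 + D (W(D) = D - 12 = -12 + D)
u = 18 (u = 8 - (-14 + 4) = 8 - 1*(-10) = 8 + 10 = 18)
(-15*u + 23) + W(55) = (-15*18 + 23) + (-12 + 55) = (-270 + 23) + 43 = -247 + 43 = -204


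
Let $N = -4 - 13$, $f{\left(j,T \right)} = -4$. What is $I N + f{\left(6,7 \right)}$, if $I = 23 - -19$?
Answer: $-718$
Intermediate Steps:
$I = 42$ ($I = 23 + 19 = 42$)
$N = -17$ ($N = -4 - 13 = -17$)
$I N + f{\left(6,7 \right)} = 42 \left(-17\right) - 4 = -714 - 4 = -718$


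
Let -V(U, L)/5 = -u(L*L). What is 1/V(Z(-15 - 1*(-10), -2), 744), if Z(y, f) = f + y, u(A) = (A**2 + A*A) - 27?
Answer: 1/3064021032825 ≈ 3.2637e-13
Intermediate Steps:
u(A) = -27 + 2*A**2 (u(A) = (A**2 + A**2) - 27 = 2*A**2 - 27 = -27 + 2*A**2)
V(U, L) = -135 + 10*L**4 (V(U, L) = -(-5)*(-27 + 2*(L*L)**2) = -(-5)*(-27 + 2*(L**2)**2) = -(-5)*(-27 + 2*L**4) = -5*(27 - 2*L**4) = -135 + 10*L**4)
1/V(Z(-15 - 1*(-10), -2), 744) = 1/(-135 + 10*744**4) = 1/(-135 + 10*306402103296) = 1/(-135 + 3064021032960) = 1/3064021032825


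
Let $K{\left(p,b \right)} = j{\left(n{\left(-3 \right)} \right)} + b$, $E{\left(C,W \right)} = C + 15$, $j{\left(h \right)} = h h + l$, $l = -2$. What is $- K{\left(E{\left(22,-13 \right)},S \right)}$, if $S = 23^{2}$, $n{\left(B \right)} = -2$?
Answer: $-531$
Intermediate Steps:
$j{\left(h \right)} = -2 + h^{2}$ ($j{\left(h \right)} = h h - 2 = h^{2} - 2 = -2 + h^{2}$)
$E{\left(C,W \right)} = 15 + C$
$S = 529$
$K{\left(p,b \right)} = 2 + b$ ($K{\left(p,b \right)} = \left(-2 + \left(-2\right)^{2}\right) + b = \left(-2 + 4\right) + b = 2 + b$)
$- K{\left(E{\left(22,-13 \right)},S \right)} = - (2 + 529) = \left(-1\right) 531 = -531$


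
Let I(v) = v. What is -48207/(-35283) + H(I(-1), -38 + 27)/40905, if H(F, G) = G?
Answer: 657173074/481083705 ≈ 1.3660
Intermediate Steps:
-48207/(-35283) + H(I(-1), -38 + 27)/40905 = -48207/(-35283) + (-38 + 27)/40905 = -48207*(-1/35283) - 11*1/40905 = 16069/11761 - 11/40905 = 657173074/481083705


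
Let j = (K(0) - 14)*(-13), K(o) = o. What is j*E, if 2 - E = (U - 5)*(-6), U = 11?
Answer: 6916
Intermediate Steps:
j = 182 (j = (0 - 14)*(-13) = -14*(-13) = 182)
E = 38 (E = 2 - (11 - 5)*(-6) = 2 - 6*(-6) = 2 - 1*(-36) = 2 + 36 = 38)
j*E = 182*38 = 6916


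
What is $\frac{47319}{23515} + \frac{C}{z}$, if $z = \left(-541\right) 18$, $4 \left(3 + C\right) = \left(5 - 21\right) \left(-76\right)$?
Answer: $\frac{453714407}{228989070} \approx 1.9814$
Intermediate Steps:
$C = 301$ ($C = -3 + \frac{\left(5 - 21\right) \left(-76\right)}{4} = -3 + \frac{\left(-16\right) \left(-76\right)}{4} = -3 + \frac{1}{4} \cdot 1216 = -3 + 304 = 301$)
$z = -9738$
$\frac{47319}{23515} + \frac{C}{z} = \frac{47319}{23515} + \frac{301}{-9738} = 47319 \cdot \frac{1}{23515} + 301 \left(- \frac{1}{9738}\right) = \frac{47319}{23515} - \frac{301}{9738} = \frac{453714407}{228989070}$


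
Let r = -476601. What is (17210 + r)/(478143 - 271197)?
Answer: -459391/206946 ≈ -2.2199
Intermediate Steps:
(17210 + r)/(478143 - 271197) = (17210 - 476601)/(478143 - 271197) = -459391/206946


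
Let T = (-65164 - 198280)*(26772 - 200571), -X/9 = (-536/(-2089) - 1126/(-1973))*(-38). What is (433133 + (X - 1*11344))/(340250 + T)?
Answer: 1739610408797/188714094575197582 ≈ 9.2182e-6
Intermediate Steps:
X = 1166131764/4121597 (X = -9*(-536/(-2089) - 1126/(-1973))*(-38) = -9*(-536*(-1/2089) - 1126*(-1/1973))*(-38) = -9*(536/2089 + 1126/1973)*(-38) = -30687678*(-38)/4121597 = -9*(-129570196/4121597) = 1166131764/4121597 ≈ 282.93)
T = 45786303756 (T = -263444*(-173799) = 45786303756)
(433133 + (X - 1*11344))/(340250 + T) = (433133 + (1166131764/4121597 - 1*11344))/(340250 + 45786303756) = (433133 + (1166131764/4121597 - 11344))/45786644006 = (433133 - 45589264604/4121597)*(1/45786644006) = (1739610408797/4121597)*(1/45786644006) = 1739610408797/188714094575197582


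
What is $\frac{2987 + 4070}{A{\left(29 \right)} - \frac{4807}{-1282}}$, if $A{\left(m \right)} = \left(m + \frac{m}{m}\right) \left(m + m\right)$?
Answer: $\frac{9047074}{2235487} \approx 4.047$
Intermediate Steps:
$A{\left(m \right)} = 2 m \left(1 + m\right)$ ($A{\left(m \right)} = \left(m + 1\right) 2 m = \left(1 + m\right) 2 m = 2 m \left(1 + m\right)$)
$\frac{2987 + 4070}{A{\left(29 \right)} - \frac{4807}{-1282}} = \frac{2987 + 4070}{2 \cdot 29 \left(1 + 29\right) - \frac{4807}{-1282}} = \frac{7057}{2 \cdot 29 \cdot 30 - - \frac{4807}{1282}} = \frac{7057}{1740 + \frac{4807}{1282}} = \frac{7057}{\frac{2235487}{1282}} = 7057 \cdot \frac{1282}{2235487} = \frac{9047074}{2235487}$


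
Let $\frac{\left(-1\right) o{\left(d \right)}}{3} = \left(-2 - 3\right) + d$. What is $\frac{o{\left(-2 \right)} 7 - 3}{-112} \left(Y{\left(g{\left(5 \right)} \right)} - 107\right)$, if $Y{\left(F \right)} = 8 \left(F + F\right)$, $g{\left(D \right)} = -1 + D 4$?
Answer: $- \frac{1773}{7} \approx -253.29$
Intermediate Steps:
$o{\left(d \right)} = 15 - 3 d$ ($o{\left(d \right)} = - 3 \left(\left(-2 - 3\right) + d\right) = - 3 \left(-5 + d\right) = 15 - 3 d$)
$g{\left(D \right)} = -1 + 4 D$
$Y{\left(F \right)} = 16 F$ ($Y{\left(F \right)} = 8 \cdot 2 F = 16 F$)
$\frac{o{\left(-2 \right)} 7 - 3}{-112} \left(Y{\left(g{\left(5 \right)} \right)} - 107\right) = \frac{\left(15 - -6\right) 7 - 3}{-112} \left(16 \left(-1 + 4 \cdot 5\right) - 107\right) = \left(\left(15 + 6\right) 7 - 3\right) \left(- \frac{1}{112}\right) \left(16 \left(-1 + 20\right) - 107\right) = \left(21 \cdot 7 - 3\right) \left(- \frac{1}{112}\right) \left(16 \cdot 19 - 107\right) = \left(147 - 3\right) \left(- \frac{1}{112}\right) \left(304 - 107\right) = 144 \left(- \frac{1}{112}\right) 197 = \left(- \frac{9}{7}\right) 197 = - \frac{1773}{7}$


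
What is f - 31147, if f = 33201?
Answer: 2054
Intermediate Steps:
f - 31147 = 33201 - 31147 = 2054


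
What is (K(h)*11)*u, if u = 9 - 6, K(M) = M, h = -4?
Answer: -132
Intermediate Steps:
u = 3
(K(h)*11)*u = -4*11*3 = -44*3 = -132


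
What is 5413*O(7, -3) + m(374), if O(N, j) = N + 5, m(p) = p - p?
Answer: 64956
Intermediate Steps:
m(p) = 0
O(N, j) = 5 + N
5413*O(7, -3) + m(374) = 5413*(5 + 7) + 0 = 5413*12 + 0 = 64956 + 0 = 64956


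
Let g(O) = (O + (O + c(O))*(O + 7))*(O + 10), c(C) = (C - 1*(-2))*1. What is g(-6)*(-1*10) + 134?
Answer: 774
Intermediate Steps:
c(C) = 2 + C (c(C) = (C + 2)*1 = (2 + C)*1 = 2 + C)
g(O) = (10 + O)*(O + (2 + 2*O)*(7 + O)) (g(O) = (O + (O + (2 + O))*(O + 7))*(O + 10) = (O + (2 + 2*O)*(7 + O))*(10 + O) = (10 + O)*(O + (2 + 2*O)*(7 + O)))
g(-6)*(-1*10) + 134 = (140 + 2*(-6)³ + 37*(-6)² + 184*(-6))*(-1*10) + 134 = (140 + 2*(-216) + 37*36 - 1104)*(-10) + 134 = (140 - 432 + 1332 - 1104)*(-10) + 134 = -64*(-10) + 134 = 640 + 134 = 774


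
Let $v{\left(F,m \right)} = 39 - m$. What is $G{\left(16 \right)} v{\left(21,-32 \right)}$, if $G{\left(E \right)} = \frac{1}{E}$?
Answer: $\frac{71}{16} \approx 4.4375$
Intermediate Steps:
$G{\left(16 \right)} v{\left(21,-32 \right)} = \frac{39 - -32}{16} = \frac{39 + 32}{16} = \frac{1}{16} \cdot 71 = \frac{71}{16}$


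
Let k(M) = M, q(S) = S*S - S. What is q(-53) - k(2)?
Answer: 2860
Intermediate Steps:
q(S) = S² - S
q(-53) - k(2) = -53*(-1 - 53) - 1*2 = -53*(-54) - 2 = 2862 - 2 = 2860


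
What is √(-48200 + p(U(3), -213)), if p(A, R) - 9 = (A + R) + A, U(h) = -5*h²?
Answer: I*√48494 ≈ 220.21*I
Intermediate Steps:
p(A, R) = 9 + R + 2*A (p(A, R) = 9 + ((A + R) + A) = 9 + (R + 2*A) = 9 + R + 2*A)
√(-48200 + p(U(3), -213)) = √(-48200 + (9 - 213 + 2*(-5*3²))) = √(-48200 + (9 - 213 + 2*(-5*9))) = √(-48200 + (9 - 213 + 2*(-45))) = √(-48200 + (9 - 213 - 90)) = √(-48200 - 294) = √(-48494) = I*√48494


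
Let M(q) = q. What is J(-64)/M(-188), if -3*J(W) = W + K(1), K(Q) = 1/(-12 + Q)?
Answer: -5/44 ≈ -0.11364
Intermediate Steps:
J(W) = 1/33 - W/3 (J(W) = -(W + 1/(-12 + 1))/3 = -(W + 1/(-11))/3 = -(W - 1/11)/3 = -(-1/11 + W)/3 = 1/33 - W/3)
J(-64)/M(-188) = (1/33 - ⅓*(-64))/(-188) = (1/33 + 64/3)*(-1/188) = (235/11)*(-1/188) = -5/44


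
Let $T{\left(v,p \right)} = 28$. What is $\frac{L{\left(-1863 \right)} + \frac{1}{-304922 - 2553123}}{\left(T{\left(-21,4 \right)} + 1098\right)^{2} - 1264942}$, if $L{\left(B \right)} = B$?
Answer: $- \frac{2662268918}{4192752015} \approx -0.63497$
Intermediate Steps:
$\frac{L{\left(-1863 \right)} + \frac{1}{-304922 - 2553123}}{\left(T{\left(-21,4 \right)} + 1098\right)^{2} - 1264942} = \frac{-1863 + \frac{1}{-304922 - 2553123}}{\left(28 + 1098\right)^{2} - 1264942} = \frac{-1863 + \frac{1}{-2858045}}{1126^{2} - 1264942} = \frac{-1863 - \frac{1}{2858045}}{1267876 - 1264942} = - \frac{5324537836}{2858045 \cdot 2934} = \left(- \frac{5324537836}{2858045}\right) \frac{1}{2934} = - \frac{2662268918}{4192752015}$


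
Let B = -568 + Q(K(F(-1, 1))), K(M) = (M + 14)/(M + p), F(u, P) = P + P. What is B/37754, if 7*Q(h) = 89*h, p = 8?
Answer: -9584/660695 ≈ -0.014506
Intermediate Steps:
F(u, P) = 2*P
K(M) = (14 + M)/(8 + M) (K(M) = (M + 14)/(M + 8) = (14 + M)/(8 + M))
Q(h) = 89*h/7 (Q(h) = (89*h)/7 = 89*h/7)
B = -19168/35 (B = -568 + 89*((14 + 2*1)/(8 + 2*1))/7 = -568 + 89*((14 + 2)/(8 + 2))/7 = -568 + 89*(16/10)/7 = -568 + 89*((1/10)*16)/7 = -568 + (89/7)*(8/5) = -568 + 712/35 = -19168/35 ≈ -547.66)
B/37754 = -19168/35/37754 = -19168/35*1/37754 = -9584/660695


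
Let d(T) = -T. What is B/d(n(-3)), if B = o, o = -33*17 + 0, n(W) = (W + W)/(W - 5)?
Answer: 748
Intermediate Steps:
n(W) = 2*W/(-5 + W) (n(W) = (2*W)/(-5 + W) = 2*W/(-5 + W))
o = -561 (o = -561 + 0 = -561)
B = -561
B/d(n(-3)) = -561/((-2*(-3)/(-5 - 3))) = -561/((-2*(-3)/(-8))) = -561/((-2*(-3)*(-1)/8)) = -561/((-1*3/4)) = -561/(-3/4) = -561*(-4/3) = 748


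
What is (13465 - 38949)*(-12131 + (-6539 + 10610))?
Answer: 205401040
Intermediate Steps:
(13465 - 38949)*(-12131 + (-6539 + 10610)) = -25484*(-12131 + 4071) = -25484*(-8060) = 205401040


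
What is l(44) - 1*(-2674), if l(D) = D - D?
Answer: 2674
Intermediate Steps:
l(D) = 0
l(44) - 1*(-2674) = 0 - 1*(-2674) = 0 + 2674 = 2674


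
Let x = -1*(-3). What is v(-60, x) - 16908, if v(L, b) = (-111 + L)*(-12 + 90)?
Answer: -30246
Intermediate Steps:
x = 3
v(L, b) = -8658 + 78*L (v(L, b) = (-111 + L)*78 = -8658 + 78*L)
v(-60, x) - 16908 = (-8658 + 78*(-60)) - 16908 = (-8658 - 4680) - 16908 = -13338 - 16908 = -30246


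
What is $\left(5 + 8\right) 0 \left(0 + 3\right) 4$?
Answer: $0$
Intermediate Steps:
$\left(5 + 8\right) 0 \left(0 + 3\right) 4 = 13 \cdot 0 \cdot 3 \cdot 4 = 0 \cdot 12 = 0$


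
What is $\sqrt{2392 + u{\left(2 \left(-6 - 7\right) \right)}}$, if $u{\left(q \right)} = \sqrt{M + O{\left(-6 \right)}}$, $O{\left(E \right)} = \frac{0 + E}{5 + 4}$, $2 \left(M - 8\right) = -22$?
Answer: $\frac{\sqrt{21528 + 3 i \sqrt{33}}}{3} \approx 48.908 + 0.019576 i$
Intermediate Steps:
$M = -3$ ($M = 8 + \frac{1}{2} \left(-22\right) = 8 - 11 = -3$)
$O{\left(E \right)} = \frac{E}{9}$
$u{\left(q \right)} = \frac{i \sqrt{33}}{3}$ ($u{\left(q \right)} = \sqrt{-3 + \frac{1}{9} \left(-6\right)} = \sqrt{-3 - \frac{2}{3}} = \sqrt{- \frac{11}{3}} = \frac{i \sqrt{33}}{3}$)
$\sqrt{2392 + u{\left(2 \left(-6 - 7\right) \right)}} = \sqrt{2392 + \frac{i \sqrt{33}}{3}}$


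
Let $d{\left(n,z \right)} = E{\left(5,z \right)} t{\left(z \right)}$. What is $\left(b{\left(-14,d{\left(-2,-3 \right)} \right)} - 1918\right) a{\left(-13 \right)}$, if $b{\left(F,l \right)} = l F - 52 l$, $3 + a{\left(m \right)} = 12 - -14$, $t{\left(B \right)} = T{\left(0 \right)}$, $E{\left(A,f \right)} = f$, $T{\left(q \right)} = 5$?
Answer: $-21344$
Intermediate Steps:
$t{\left(B \right)} = 5$
$d{\left(n,z \right)} = 5 z$ ($d{\left(n,z \right)} = z 5 = 5 z$)
$a{\left(m \right)} = 23$ ($a{\left(m \right)} = -3 + \left(12 - -14\right) = -3 + \left(12 + 14\right) = -3 + 26 = 23$)
$b{\left(F,l \right)} = - 52 l + F l$ ($b{\left(F,l \right)} = F l - 52 l = - 52 l + F l$)
$\left(b{\left(-14,d{\left(-2,-3 \right)} \right)} - 1918\right) a{\left(-13 \right)} = \left(5 \left(-3\right) \left(-52 - 14\right) - 1918\right) 23 = \left(\left(-15\right) \left(-66\right) - 1918\right) 23 = \left(990 - 1918\right) 23 = \left(-928\right) 23 = -21344$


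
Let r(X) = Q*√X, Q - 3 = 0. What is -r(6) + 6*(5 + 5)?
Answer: 60 - 3*√6 ≈ 52.652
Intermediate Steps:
Q = 3 (Q = 3 + 0 = 3)
r(X) = 3*√X
-r(6) + 6*(5 + 5) = -3*√6 + 6*(5 + 5) = -3*√6 + 6*10 = -3*√6 + 60 = 60 - 3*√6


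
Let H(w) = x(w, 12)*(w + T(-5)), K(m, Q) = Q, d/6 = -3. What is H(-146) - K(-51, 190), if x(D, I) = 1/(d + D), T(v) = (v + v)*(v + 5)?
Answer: -15507/82 ≈ -189.11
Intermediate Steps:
d = -18 (d = 6*(-3) = -18)
T(v) = 2*v*(5 + v) (T(v) = (2*v)*(5 + v) = 2*v*(5 + v))
x(D, I) = 1/(-18 + D)
H(w) = w/(-18 + w) (H(w) = (w + 2*(-5)*(5 - 5))/(-18 + w) = (w + 2*(-5)*0)/(-18 + w) = (w + 0)/(-18 + w) = w/(-18 + w))
H(-146) - K(-51, 190) = -146/(-18 - 146) - 1*190 = -146/(-164) - 190 = -146*(-1/164) - 190 = 73/82 - 190 = -15507/82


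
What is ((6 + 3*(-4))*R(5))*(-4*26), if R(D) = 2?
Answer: 1248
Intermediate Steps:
((6 + 3*(-4))*R(5))*(-4*26) = ((6 + 3*(-4))*2)*(-4*26) = ((6 - 12)*2)*(-104) = -6*2*(-104) = -12*(-104) = 1248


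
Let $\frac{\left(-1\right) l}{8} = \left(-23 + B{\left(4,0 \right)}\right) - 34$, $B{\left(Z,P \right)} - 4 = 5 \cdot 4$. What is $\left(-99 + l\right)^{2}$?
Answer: $27225$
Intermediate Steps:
$B{\left(Z,P \right)} = 24$ ($B{\left(Z,P \right)} = 4 + 5 \cdot 4 = 4 + 20 = 24$)
$l = 264$ ($l = - 8 \left(\left(-23 + 24\right) - 34\right) = - 8 \left(1 - 34\right) = \left(-8\right) \left(-33\right) = 264$)
$\left(-99 + l\right)^{2} = \left(-99 + 264\right)^{2} = 165^{2} = 27225$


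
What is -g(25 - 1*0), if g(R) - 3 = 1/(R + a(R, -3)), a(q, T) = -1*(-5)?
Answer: -91/30 ≈ -3.0333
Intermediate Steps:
a(q, T) = 5
g(R) = 3 + 1/(5 + R) (g(R) = 3 + 1/(R + 5) = 3 + 1/(5 + R))
-g(25 - 1*0) = -(16 + 3*(25 - 1*0))/(5 + (25 - 1*0)) = -(16 + 3*(25 + 0))/(5 + (25 + 0)) = -(16 + 3*25)/(5 + 25) = -(16 + 75)/30 = -91/30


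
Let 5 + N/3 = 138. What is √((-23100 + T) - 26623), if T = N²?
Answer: √109478 ≈ 330.87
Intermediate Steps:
N = 399 (N = -15 + 3*138 = -15 + 414 = 399)
T = 159201 (T = 399² = 159201)
√((-23100 + T) - 26623) = √((-23100 + 159201) - 26623) = √(136101 - 26623) = √109478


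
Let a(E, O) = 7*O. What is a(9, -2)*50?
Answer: -700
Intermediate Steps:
a(9, -2)*50 = (7*(-2))*50 = -14*50 = -700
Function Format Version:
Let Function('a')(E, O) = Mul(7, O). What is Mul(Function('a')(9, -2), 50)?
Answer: -700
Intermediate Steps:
Mul(Function('a')(9, -2), 50) = Mul(Mul(7, -2), 50) = Mul(-14, 50) = -700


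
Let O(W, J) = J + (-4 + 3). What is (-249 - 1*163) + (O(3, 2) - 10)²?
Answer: -331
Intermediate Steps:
O(W, J) = -1 + J (O(W, J) = J - 1 = -1 + J)
(-249 - 1*163) + (O(3, 2) - 10)² = (-249 - 1*163) + ((-1 + 2) - 10)² = (-249 - 163) + (1 - 10)² = -412 + (-9)² = -412 + 81 = -331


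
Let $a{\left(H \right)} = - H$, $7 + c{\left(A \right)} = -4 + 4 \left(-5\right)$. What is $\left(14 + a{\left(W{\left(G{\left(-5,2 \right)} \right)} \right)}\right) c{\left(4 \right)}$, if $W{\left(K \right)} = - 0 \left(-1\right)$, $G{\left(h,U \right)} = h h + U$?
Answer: $-434$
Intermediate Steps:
$c{\left(A \right)} = -31$ ($c{\left(A \right)} = -7 + \left(-4 + 4 \left(-5\right)\right) = -7 - 24 = -31$)
$G{\left(h,U \right)} = U + h^{2}$ ($G{\left(h,U \right)} = h^{2} + U = U + h^{2}$)
$W{\left(K \right)} = 0$ ($W{\left(K \right)} = \left(-1\right) 0 = 0$)
$\left(14 + a{\left(W{\left(G{\left(-5,2 \right)} \right)} \right)}\right) c{\left(4 \right)} = \left(14 - 0\right) \left(-31\right) = \left(14 + 0\right) \left(-31\right) = 14 \left(-31\right) = -434$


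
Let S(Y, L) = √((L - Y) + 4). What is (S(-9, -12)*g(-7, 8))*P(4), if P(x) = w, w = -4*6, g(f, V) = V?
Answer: -192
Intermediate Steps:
S(Y, L) = √(4 + L - Y)
w = -24
P(x) = -24
(S(-9, -12)*g(-7, 8))*P(4) = (√(4 - 12 - 1*(-9))*8)*(-24) = (√(4 - 12 + 9)*8)*(-24) = (√1*8)*(-24) = (1*8)*(-24) = 8*(-24) = -192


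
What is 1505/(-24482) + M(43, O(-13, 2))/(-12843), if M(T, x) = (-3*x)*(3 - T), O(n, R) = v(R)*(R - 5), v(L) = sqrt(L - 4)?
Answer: -1505/24482 + 40*I*sqrt(2)/1427 ≈ -0.061474 + 0.039642*I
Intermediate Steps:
v(L) = sqrt(-4 + L)
O(n, R) = sqrt(-4 + R)*(-5 + R) (O(n, R) = sqrt(-4 + R)*(R - 5) = sqrt(-4 + R)*(-5 + R))
M(T, x) = -3*x*(3 - T)
1505/(-24482) + M(43, O(-13, 2))/(-12843) = 1505/(-24482) + (3*(sqrt(-4 + 2)*(-5 + 2))*(-3 + 43))/(-12843) = 1505*(-1/24482) + (3*(sqrt(-2)*(-3))*40)*(-1/12843) = -1505/24482 + (3*((I*sqrt(2))*(-3))*40)*(-1/12843) = -1505/24482 + (3*(-3*I*sqrt(2))*40)*(-1/12843) = -1505/24482 - 360*I*sqrt(2)*(-1/12843) = -1505/24482 + 40*I*sqrt(2)/1427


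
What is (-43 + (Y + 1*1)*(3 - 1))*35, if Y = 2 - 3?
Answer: -1505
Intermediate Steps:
Y = -1
(-43 + (Y + 1*1)*(3 - 1))*35 = (-43 + (-1 + 1*1)*(3 - 1))*35 = (-43 + (-1 + 1)*2)*35 = (-43 + 0*2)*35 = (-43 + 0)*35 = -43*35 = -1505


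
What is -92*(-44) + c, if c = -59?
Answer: 3989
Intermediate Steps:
-92*(-44) + c = -92*(-44) - 59 = 4048 - 59 = 3989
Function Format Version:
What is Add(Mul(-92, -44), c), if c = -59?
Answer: 3989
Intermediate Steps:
Add(Mul(-92, -44), c) = Add(Mul(-92, -44), -59) = Add(4048, -59) = 3989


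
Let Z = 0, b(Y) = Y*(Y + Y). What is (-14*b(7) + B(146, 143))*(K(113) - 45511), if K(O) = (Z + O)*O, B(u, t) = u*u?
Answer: -653006448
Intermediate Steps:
B(u, t) = u²
b(Y) = 2*Y² (b(Y) = Y*(2*Y) = 2*Y²)
K(O) = O² (K(O) = (0 + O)*O = O*O = O²)
(-14*b(7) + B(146, 143))*(K(113) - 45511) = (-28*7² + 146²)*(113² - 45511) = (-28*49 + 21316)*(12769 - 45511) = (-14*98 + 21316)*(-32742) = (-1372 + 21316)*(-32742) = 19944*(-32742) = -653006448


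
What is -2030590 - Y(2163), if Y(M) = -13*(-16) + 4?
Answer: -2030802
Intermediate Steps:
Y(M) = 212 (Y(M) = 208 + 4 = 212)
-2030590 - Y(2163) = -2030590 - 1*212 = -2030590 - 212 = -2030802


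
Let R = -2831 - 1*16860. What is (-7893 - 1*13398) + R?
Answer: -40982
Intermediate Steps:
R = -19691 (R = -2831 - 16860 = -19691)
(-7893 - 1*13398) + R = (-7893 - 1*13398) - 19691 = (-7893 - 13398) - 19691 = -21291 - 19691 = -40982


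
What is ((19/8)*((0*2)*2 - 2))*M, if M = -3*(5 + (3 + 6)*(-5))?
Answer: -570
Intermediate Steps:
M = 120 (M = -3*(5 + 9*(-5)) = -3*(5 - 45) = -3*(-40) = 120)
((19/8)*((0*2)*2 - 2))*M = ((19/8)*((0*2)*2 - 2))*120 = ((19*(⅛))*(0*2 - 2))*120 = (19*(0 - 2)/8)*120 = ((19/8)*(-2))*120 = -19/4*120 = -570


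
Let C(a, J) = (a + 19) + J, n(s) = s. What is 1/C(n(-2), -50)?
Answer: -1/33 ≈ -0.030303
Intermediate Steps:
C(a, J) = 19 + J + a (C(a, J) = (19 + a) + J = 19 + J + a)
1/C(n(-2), -50) = 1/(19 - 50 - 2) = 1/(-33) = -1/33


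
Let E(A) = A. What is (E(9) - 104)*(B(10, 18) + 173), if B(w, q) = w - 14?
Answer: -16055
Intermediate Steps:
B(w, q) = -14 + w
(E(9) - 104)*(B(10, 18) + 173) = (9 - 104)*((-14 + 10) + 173) = -95*(-4 + 173) = -95*169 = -16055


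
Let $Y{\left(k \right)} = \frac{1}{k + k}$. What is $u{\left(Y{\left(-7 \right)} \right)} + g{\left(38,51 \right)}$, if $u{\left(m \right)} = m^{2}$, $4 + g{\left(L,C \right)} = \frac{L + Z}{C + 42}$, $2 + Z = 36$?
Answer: $- \frac{19569}{6076} \approx -3.2207$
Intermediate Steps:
$Z = 34$ ($Z = -2 + 36 = 34$)
$Y{\left(k \right)} = \frac{1}{2 k}$
$g{\left(L,C \right)} = -4 + \frac{34 + L}{42 + C}$ ($g{\left(L,C \right)} = -4 + \frac{L + 34}{C + 42} = -4 + \frac{34 + L}{42 + C}$)
$u{\left(Y{\left(-7 \right)} \right)} + g{\left(38,51 \right)} = \left(\frac{1}{2 \left(-7\right)}\right)^{2} + \frac{-134 + 38 - 204}{42 + 51} = \left(\frac{1}{2} \left(- \frac{1}{7}\right)\right)^{2} + \frac{-134 + 38 - 204}{93} = \left(- \frac{1}{14}\right)^{2} + \frac{1}{93} \left(-300\right) = \frac{1}{196} - \frac{100}{31} = - \frac{19569}{6076}$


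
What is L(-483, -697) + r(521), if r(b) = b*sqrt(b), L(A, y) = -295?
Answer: -295 + 521*sqrt(521) ≈ 11597.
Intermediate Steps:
r(b) = b**(3/2)
L(-483, -697) + r(521) = -295 + 521**(3/2) = -295 + 521*sqrt(521)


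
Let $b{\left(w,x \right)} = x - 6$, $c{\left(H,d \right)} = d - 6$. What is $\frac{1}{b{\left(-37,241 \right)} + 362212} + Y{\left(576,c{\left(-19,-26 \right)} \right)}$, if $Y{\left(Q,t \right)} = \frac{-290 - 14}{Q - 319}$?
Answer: $- \frac{110183631}{93148879} \approx -1.1829$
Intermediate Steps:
$c{\left(H,d \right)} = -6 + d$
$b{\left(w,x \right)} = -6 + x$
$Y{\left(Q,t \right)} = - \frac{304}{-319 + Q}$
$\frac{1}{b{\left(-37,241 \right)} + 362212} + Y{\left(576,c{\left(-19,-26 \right)} \right)} = \frac{1}{\left(-6 + 241\right) + 362212} - \frac{304}{-319 + 576} = \frac{1}{235 + 362212} - \frac{304}{257} = \frac{1}{362447} - \frac{304}{257} = - \frac{110183631}{93148879}$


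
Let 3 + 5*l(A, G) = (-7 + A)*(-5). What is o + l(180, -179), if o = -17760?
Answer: -89668/5 ≈ -17934.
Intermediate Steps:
l(A, G) = 32/5 - A (l(A, G) = -⅗ + ((-7 + A)*(-5))/5 = -⅗ + (35 - 5*A)/5 = -⅗ + (7 - A) = 32/5 - A)
o + l(180, -179) = -17760 + (32/5 - 1*180) = -17760 + (32/5 - 180) = -17760 - 868/5 = -89668/5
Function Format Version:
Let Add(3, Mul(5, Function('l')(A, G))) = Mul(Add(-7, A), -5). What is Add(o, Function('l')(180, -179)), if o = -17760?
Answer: Rational(-89668, 5) ≈ -17934.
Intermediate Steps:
Function('l')(A, G) = Add(Rational(32, 5), Mul(-1, A)) (Function('l')(A, G) = Add(Rational(-3, 5), Mul(Rational(1, 5), Mul(Add(-7, A), -5))) = Add(Rational(-3, 5), Mul(Rational(1, 5), Add(35, Mul(-5, A)))) = Add(Rational(-3, 5), Add(7, Mul(-1, A))) = Add(Rational(32, 5), Mul(-1, A)))
Add(o, Function('l')(180, -179)) = Add(-17760, Add(Rational(32, 5), Mul(-1, 180))) = Add(-17760, Add(Rational(32, 5), -180)) = Add(-17760, Rational(-868, 5)) = Rational(-89668, 5)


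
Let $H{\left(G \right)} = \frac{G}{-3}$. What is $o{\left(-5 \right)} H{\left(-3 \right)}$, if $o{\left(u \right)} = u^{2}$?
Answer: $25$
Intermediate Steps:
$H{\left(G \right)} = - \frac{G}{3}$ ($H{\left(G \right)} = G \left(- \frac{1}{3}\right) = - \frac{G}{3}$)
$o{\left(-5 \right)} H{\left(-3 \right)} = \left(-5\right)^{2} \left(\left(- \frac{1}{3}\right) \left(-3\right)\right) = 25 \cdot 1 = 25$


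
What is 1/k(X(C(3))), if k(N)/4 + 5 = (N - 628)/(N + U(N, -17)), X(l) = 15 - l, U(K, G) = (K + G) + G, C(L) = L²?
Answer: 11/1024 ≈ 0.010742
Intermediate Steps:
U(K, G) = K + 2*G (U(K, G) = (G + K) + G = K + 2*G)
k(N) = -20 + 4*(-628 + N)/(-34 + 2*N) (k(N) = -20 + 4*((N - 628)/(N + (N + 2*(-17)))) = -20 + 4*((-628 + N)/(N + (N - 34))) = -20 + 4*((-628 + N)/(N + (-34 + N))) = -20 + 4*((-628 + N)/(-34 + 2*N)) = -20 + 4*(-628 + N)/(-34 + 2*N))
1/k(X(C(3))) = 1/(2*(-458 - 9*(15 - 1*3²))/(-17 + (15 - 1*3²))) = 1/(2*(-458 - 9*(15 - 1*9))/(-17 + (15 - 1*9))) = 1/(2*(-458 - 9*(15 - 9))/(-17 + (15 - 9))) = 1/(2*(-458 - 9*6)/(-17 + 6)) = 1/(2*(-458 - 54)/(-11)) = 1/(2*(-1/11)*(-512)) = 1/(1024/11) = 11/1024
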